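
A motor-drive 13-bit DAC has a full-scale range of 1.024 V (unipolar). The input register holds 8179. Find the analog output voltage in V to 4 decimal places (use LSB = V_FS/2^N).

1.0224 V

LSB = 1.024 V / 2^13 = 125.00 µV.
V_out = 0 + 8179 × 0.000125 V = 1.02238 V.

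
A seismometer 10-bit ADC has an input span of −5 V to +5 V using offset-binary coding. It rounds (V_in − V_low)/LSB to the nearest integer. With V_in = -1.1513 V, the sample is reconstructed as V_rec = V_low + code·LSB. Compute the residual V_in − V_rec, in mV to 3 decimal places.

Step size: 10 V ÷ 2^10 = 9.766 mV.
(V_in − V_low)/LSB = (-1.1513 − (−5))/0.00976562 = 394.1069 → code 394 (round).
V_rec = (−5) + 394·0.00976562 = -1.1523438 V.
Error = -1.1513 − (−1.1523438) = 0.00104375 V = 1.044 mV.

1.044 mV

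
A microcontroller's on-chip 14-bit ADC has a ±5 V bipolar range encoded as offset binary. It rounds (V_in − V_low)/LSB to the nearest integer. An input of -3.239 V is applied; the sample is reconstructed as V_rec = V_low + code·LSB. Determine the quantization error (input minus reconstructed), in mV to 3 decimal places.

0.136 mV

One LSB is 10 V / 16384 = 0.610 mV.
(V_in − V_low)/LSB = (-3.239 − (−5))/0.000610352 = 2885.2224 → code 2885 (round).
V_rec = (−5) + 2885·0.000610352 = -3.2391357 V.
Difference: 0.000135742 V → 0.136 mV.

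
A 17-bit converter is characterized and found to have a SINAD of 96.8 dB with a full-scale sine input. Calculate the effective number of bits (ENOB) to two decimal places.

15.79 bits

ENOB = (SINAD − 1.76) / 6.02 = (96.8 − 1.76)/6.02 = 15.787.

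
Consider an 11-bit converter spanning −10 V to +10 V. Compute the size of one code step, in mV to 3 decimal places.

Full-scale span = 20 V.
LSB = 20 / 2^11 = 20 / 2048 = 0.00976562 V = 9.766 mV.

9.766 mV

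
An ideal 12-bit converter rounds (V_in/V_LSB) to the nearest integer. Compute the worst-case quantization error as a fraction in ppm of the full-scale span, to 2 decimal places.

Rounding → worst-case error = ½ LSB = V_FS/2^13, so 1e+06/8192 = 122.07 ppm of full scale.

122.07 ppm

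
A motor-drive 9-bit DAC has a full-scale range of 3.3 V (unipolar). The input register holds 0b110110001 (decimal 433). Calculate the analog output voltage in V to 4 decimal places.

LSB = 3.3 V / 2^9 = 6.445 mV.
Code 0b110110001 = 433 decimal.
V_out = 0 + 433 × 0.00644531 V = 2.79082 V.

2.7908 V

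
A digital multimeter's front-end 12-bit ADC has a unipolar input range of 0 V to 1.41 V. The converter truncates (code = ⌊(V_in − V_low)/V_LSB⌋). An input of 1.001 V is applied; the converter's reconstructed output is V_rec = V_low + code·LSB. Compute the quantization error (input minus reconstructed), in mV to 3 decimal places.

Step size: 1.41 V ÷ 2^12 = 344.24 µV.
(V_in − V_low)/LSB = (1.001 − 0)/0.000344238 = 2907.8695 → code 2907 (floor).
Reconstructed: 1.0007007 V.
Difference: 0.000299316 V → 0.299 mV.

0.299 mV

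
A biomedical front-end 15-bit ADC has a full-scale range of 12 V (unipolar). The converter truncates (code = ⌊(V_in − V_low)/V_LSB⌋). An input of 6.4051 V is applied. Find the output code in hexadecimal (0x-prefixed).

code 0x4452 (decimal 17490)

LSB = 12 V / 32768 = 366.21 µV.
(V_in − V_low)/LSB = (6.4051 − 0) / 0.000366211 = 17490.193.
Floor → code 17490.
In hexadecimal (0x-prefixed): 0x4452.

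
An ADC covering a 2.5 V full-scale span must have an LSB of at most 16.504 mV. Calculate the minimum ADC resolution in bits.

8 bits

Number of steps required ≥ 2.5 V / 16.504 mV = 151.48.
Need 2^N ≥ 151.48; 2^7 = 128, 2^8 = 256.
Minimum N = 8.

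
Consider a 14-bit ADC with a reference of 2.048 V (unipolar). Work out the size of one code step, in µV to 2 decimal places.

125.00 µV

Full-scale span = 2.048 V.
LSB = 2.048 / 2^14 = 2.048 / 16384 = 0.000125 V = 125.00 µV.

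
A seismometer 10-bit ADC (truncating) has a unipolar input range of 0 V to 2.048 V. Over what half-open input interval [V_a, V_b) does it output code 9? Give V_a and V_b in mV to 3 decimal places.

[18.000 mV, 20.000 mV)

LSB = 2.048/2^10 = 2.000 mV.
V_a = V_low + 9·LSB = 0.018 V; V_b = V_low + 10·LSB = 0.02 V.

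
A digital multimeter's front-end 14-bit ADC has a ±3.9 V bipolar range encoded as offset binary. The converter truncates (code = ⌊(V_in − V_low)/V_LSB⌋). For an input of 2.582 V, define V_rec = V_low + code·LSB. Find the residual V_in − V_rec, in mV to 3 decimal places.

0.250 mV

Step size: 7.8 V ÷ 2^14 = 476.07 µV.
Scaled input = 13615.5241 LSBs, so code = 13615.
Code 13615 maps back to (−3.9) + 13615×0.000476074 V = 2.5817505 V.
V_in − V_rec = 0.000249512 V = 0.250 mV.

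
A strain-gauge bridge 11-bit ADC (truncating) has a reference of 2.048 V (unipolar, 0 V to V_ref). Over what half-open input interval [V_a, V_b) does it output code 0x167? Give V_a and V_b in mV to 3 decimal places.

LSB = 2.048/2^11 = 1.000 mV.
Code 0x167 = 359 decimal.
V_a = V_low + 359·LSB = 0.359 V; V_b = V_low + 360·LSB = 0.36 V.

[359.000 mV, 360.000 mV)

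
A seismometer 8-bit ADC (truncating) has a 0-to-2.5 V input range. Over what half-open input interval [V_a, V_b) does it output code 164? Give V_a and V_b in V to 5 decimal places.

LSB = 2.5/2^8 = 9.766 mV.
V_a = V_low + 164·LSB = 1.60156 V; V_b = V_low + 165·LSB = 1.61133 V.

[1.60156 V, 1.61133 V)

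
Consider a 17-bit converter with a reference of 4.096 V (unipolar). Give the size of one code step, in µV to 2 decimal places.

31.25 µV

Full-scale span = 4.096 V.
LSB = 4.096 / 2^17 = 4.096 / 131072 = 3.125e-05 V = 31.25 µV.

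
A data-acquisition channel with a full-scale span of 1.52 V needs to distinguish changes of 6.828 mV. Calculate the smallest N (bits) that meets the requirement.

Number of steps required ≥ 1.52 V / 6.828 mV = 222.61.
Need 2^N ≥ 222.61; 2^7 = 128, 2^8 = 256.
Minimum N = 8.

8 bits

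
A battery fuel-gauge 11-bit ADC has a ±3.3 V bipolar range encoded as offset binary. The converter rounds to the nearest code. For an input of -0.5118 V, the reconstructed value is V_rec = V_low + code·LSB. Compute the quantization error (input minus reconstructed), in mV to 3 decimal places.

0.602 mV

LSB = 6.6/2^11 = 3.223 mV.
(-0.5118 − (−3.3))/0.00322266 = 865.1869; round gives code 865.
Reconstructed: -0.51240234 V.
Error = -0.5118 − (−0.51240234) = 0.000602344 V = 0.602 mV.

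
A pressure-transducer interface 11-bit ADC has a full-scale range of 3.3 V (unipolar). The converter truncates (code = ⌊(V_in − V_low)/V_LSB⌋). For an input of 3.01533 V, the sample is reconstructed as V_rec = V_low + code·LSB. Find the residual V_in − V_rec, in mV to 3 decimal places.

0.535 mV

Step size: 3.3 V ÷ 2^11 = 1.611 mV.
Scaled input = 1871.3321 LSBs, so code = 1871.
Reconstructed: 3.0147949 V.
Difference: 0.000535078 V → 0.535 mV.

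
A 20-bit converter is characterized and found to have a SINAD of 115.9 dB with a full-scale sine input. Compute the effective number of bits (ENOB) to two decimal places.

ENOB = (SINAD − 1.76) / 6.02 = (115.9 − 1.76)/6.02 = 18.960.

18.96 bits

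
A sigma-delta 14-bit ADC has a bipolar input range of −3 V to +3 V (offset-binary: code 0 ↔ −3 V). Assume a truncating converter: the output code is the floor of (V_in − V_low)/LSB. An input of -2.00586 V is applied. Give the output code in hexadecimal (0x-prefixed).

code 0xA9A (decimal 2714)

LSB = 6 V / 16384 = 366.21 µV.
(V_in − V_low)/LSB = (-2.00586 − (−3)) / 0.000366211 = 2714.665.
So the output code is 2714.
In hexadecimal (0x-prefixed): 0xA9A.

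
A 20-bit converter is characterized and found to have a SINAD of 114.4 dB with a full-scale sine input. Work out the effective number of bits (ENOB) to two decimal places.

ENOB = (SINAD − 1.76) / 6.02 = (114.4 − 1.76)/6.02 = 18.711.

18.71 bits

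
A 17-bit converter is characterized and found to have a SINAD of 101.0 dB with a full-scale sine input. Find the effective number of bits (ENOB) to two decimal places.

16.49 bits

ENOB = (SINAD − 1.76) / 6.02 = (101.0 − 1.76)/6.02 = 16.485.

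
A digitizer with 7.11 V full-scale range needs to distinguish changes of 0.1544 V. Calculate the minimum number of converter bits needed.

6 bits

Number of steps required ≥ 7.11 V / 0.1544 V = 46.05.
Need 2^N ≥ 46.05; 2^5 = 32, 2^6 = 64.
Minimum N = 6.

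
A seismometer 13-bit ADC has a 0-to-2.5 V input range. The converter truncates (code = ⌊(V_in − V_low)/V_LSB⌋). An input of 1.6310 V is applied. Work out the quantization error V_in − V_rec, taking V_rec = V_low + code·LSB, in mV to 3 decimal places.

LSB = 2.5/2^13 = 305.18 µV.
(V_in − V_low)/LSB = (1.6310 − 0)/0.000305176 = 5344.4608 → code 5344 (floor).
Reconstructed: 1.6308594 V.
Error = 1.6310 − 1.6308594 = 0.000140625 V = 0.141 mV.

0.141 mV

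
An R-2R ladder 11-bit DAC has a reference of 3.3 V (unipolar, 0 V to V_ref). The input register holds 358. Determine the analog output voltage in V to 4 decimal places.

LSB = 3.3 V / 2^11 = 1.611 mV.
V_out = 0 + 358 × 0.00161133 V = 0.576855 V.

0.5769 V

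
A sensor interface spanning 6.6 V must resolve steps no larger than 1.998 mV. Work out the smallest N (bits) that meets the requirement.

12 bits

Number of steps required ≥ 6.6 V / 1.998 mV = 3303.30.
Need 2^N ≥ 3303.30; 2^11 = 2048, 2^12 = 4096.
Minimum N = 12.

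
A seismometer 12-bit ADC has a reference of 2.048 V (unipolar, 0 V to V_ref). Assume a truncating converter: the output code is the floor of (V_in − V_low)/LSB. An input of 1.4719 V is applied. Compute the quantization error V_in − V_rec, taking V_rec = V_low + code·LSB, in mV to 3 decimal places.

0.400 mV

LSB = 2.048/2^12 = 0.500 mV.
Scaled input = 2943.8000 LSBs, so code = 2943.
Code 2943 maps back to 0 + 2943×0.0005 V = 1.4715 V.
Error = 1.4719 − 1.4715 = 0.0004 V = 0.400 mV.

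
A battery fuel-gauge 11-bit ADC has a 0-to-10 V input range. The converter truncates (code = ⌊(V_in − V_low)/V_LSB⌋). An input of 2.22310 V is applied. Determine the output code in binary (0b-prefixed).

With 2048 levels over 10 V, one step is 4.883 mV.
Input sits at 455.291 steps above V_low.
Floor → code 455.
In binary (0b-prefixed): 0b111000111.

code 0b111000111 (decimal 455)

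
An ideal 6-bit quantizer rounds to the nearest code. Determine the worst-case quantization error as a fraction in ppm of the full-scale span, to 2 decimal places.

7812.50 ppm

Rounding → worst-case error = ½ LSB = V_FS/2^7, so 1e+06/128 = 7812.5 ppm of full scale.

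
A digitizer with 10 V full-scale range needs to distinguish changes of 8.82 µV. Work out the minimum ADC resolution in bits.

21 bits

Number of steps required ≥ 10 V / 8.82 µV = 1133786.85.
Need 2^N ≥ 1133786.85; 2^20 = 1048576, 2^21 = 2097152.
Minimum N = 21.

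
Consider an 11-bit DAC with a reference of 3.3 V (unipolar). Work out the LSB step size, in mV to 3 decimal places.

1.611 mV

Full-scale span = 3.3 V.
LSB = 3.3 / 2^11 = 3.3 / 2048 = 0.00161133 V = 1.611 mV.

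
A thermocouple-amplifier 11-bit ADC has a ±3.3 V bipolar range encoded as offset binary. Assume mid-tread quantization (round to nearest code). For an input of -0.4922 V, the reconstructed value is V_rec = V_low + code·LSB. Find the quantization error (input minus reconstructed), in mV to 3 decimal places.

Step size: 6.6 V ÷ 2^11 = 3.223 mV.
(V_in − V_low)/LSB = (-0.4922 − (−3.3))/0.00322266 = 871.2688 → code 871 (round).
Code 871 maps back to (−3.3) + 871×0.00322266 V = -0.49306641 V.
V_in − V_rec = 0.000866406 V = 0.866 mV.

0.866 mV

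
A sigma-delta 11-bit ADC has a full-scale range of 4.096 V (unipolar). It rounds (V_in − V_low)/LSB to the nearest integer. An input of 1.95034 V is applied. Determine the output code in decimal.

With 2048 levels over 4.096 V, one step is 2.000 mV.
(1.95034 − 0) / 0.002 = 975.170 LSBs.
round(975.170) = 975.

code 975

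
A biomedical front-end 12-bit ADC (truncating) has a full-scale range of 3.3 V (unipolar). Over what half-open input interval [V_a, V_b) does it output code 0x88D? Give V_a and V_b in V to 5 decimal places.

[1.76360 V, 1.76440 V)

LSB = 3.3/2^12 = 0.806 mV.
Code 0x88D = 2189 decimal.
V_a = V_low + 2189·LSB = 1.7636 V; V_b = V_low + 2190·LSB = 1.7644 V.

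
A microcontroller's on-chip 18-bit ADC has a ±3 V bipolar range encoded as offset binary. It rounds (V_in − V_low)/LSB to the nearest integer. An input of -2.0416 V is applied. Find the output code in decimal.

Full-scale span = 6 V; LSB = 6/2^18 = 22.89 µV.
(-2.0416 − (−3)) / 2.28882e-05 = 41873.135 LSBs.
round(41873.135) = 41873.

code 41873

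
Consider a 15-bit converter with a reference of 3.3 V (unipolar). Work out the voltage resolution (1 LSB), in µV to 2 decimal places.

Full-scale span = 3.3 V.
LSB = 3.3 / 2^15 = 3.3 / 32768 = 0.000100708 V = 100.71 µV.

100.71 µV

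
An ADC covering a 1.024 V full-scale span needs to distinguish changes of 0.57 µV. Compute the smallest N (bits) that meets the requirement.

Number of steps required ≥ 1.024 V / 0.57 µV = 1796491.23.
Need 2^N ≥ 1796491.23; 2^20 = 1048576, 2^21 = 2097152.
Minimum N = 21.

21 bits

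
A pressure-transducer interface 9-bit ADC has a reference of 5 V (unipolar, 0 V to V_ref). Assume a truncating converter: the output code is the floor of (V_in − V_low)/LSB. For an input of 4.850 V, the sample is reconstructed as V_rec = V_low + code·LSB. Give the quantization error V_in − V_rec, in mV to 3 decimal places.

6.250 mV

LSB = 5/2^9 = 9.766 mV.
Scaled input = 496.6400 LSBs, so code = 496.
Reconstructed: 4.84375 V.
Difference: 0.00625 V → 6.250 mV.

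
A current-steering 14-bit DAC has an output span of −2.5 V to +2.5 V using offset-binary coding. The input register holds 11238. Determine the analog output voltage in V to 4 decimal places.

0.9296 V

LSB = 5 V / 2^14 = 305.18 µV.
V_out = (−2.5) + 11238 × 0.000305176 V = 0.929565 V.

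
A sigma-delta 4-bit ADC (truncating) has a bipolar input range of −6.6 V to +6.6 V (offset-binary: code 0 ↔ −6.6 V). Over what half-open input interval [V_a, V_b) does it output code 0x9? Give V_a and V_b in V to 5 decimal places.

[0.82500 V, 1.65000 V)

LSB = 13.2/2^4 = 0.8250 V.
Code 0x9 = 9 decimal.
V_a = V_low + 9·LSB = 0.825 V; V_b = V_low + 10·LSB = 1.65 V.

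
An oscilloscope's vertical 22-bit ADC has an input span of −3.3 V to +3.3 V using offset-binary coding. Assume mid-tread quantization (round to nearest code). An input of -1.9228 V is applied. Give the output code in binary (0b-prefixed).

LSB = 6.6 V / 4194304 = 1.57 µV.
Input sits at 875211.435 steps above V_low.
Round → code 875211.
In binary (0b-prefixed): 0b11010101101011001011.

code 0b11010101101011001011 (decimal 875211)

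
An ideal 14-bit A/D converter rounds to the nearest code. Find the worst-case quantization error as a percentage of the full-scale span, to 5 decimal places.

0.00305 %

Rounding → worst-case error = ½ LSB = V_FS/2^15, so 100/32768 = 0.00305176 % of full scale.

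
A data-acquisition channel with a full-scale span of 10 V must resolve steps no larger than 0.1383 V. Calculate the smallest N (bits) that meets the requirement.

7 bits

Number of steps required ≥ 10 V / 0.1383 V = 72.31.
Need 2^N ≥ 72.31; 2^6 = 64, 2^7 = 128.
Minimum N = 7.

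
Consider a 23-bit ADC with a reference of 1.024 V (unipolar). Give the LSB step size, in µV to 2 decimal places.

0.12 µV

Full-scale span = 1.024 V.
LSB = 1.024 / 2^23 = 1.024 / 8388608 = 1.2207e-07 V = 0.12 µV.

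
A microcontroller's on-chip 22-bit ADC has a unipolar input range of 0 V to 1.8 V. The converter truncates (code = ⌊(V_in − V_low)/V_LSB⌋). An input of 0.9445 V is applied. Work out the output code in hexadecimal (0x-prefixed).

code 0x21950C (decimal 2200844)

With 4194304 levels over 1.8 V, one step is 0.43 µV.
(0.9445 − 0) / 4.29153e-07 = 2200844.516 LSBs.
⌊·⌋(2200844.516) = 2200844.
In hexadecimal (0x-prefixed): 0x21950C.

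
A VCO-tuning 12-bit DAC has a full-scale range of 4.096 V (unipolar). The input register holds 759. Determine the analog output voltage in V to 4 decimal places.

0.7590 V

LSB = 4.096 V / 2^12 = 1.000 mV.
V_out = 0 + 759 × 0.001 V = 0.759 V.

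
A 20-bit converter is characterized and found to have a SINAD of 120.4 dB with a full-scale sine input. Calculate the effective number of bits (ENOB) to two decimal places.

19.71 bits

ENOB = (SINAD − 1.76) / 6.02 = (120.4 − 1.76)/6.02 = 19.708.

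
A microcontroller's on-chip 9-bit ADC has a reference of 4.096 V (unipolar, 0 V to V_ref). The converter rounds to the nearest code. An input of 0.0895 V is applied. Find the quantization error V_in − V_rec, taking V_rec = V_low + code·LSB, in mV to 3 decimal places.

Step size: 4.096 V ÷ 2^9 = 8.000 mV.
(0.0895 − 0)/0.008 = 11.1875; round gives code 11.
Reconstructed: 0.088 V.
Difference: 0.0015 V → 1.500 mV.

1.500 mV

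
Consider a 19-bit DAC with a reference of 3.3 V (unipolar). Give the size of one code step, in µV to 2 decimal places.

Full-scale span = 3.3 V.
LSB = 3.3 / 2^19 = 3.3 / 524288 = 6.29425e-06 V = 6.29 µV.

6.29 µV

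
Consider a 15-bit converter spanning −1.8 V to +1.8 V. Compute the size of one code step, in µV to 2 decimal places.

Full-scale span = 3.6 V.
LSB = 3.6 / 2^15 = 3.6 / 32768 = 0.000109863 V = 109.86 µV.

109.86 µV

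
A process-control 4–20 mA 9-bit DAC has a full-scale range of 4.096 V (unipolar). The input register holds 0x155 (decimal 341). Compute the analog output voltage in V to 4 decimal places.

LSB = 4.096 V / 2^9 = 8.000 mV.
Code 0x155 = 341 decimal.
V_out = 0 + 341 × 0.008 V = 2.728 V.

2.7280 V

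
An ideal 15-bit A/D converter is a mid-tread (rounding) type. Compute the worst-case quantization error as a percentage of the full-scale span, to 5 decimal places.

0.00153 %

Rounding → worst-case error = ½ LSB = V_FS/2^16, so 100/65536 = 0.00152588 % of full scale.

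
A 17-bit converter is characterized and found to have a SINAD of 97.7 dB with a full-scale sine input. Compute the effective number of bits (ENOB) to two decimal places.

15.94 bits

ENOB = (SINAD − 1.76) / 6.02 = (97.7 − 1.76)/6.02 = 15.937.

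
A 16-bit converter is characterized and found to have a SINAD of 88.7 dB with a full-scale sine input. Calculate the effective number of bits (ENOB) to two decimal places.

ENOB = (SINAD − 1.76) / 6.02 = (88.7 − 1.76)/6.02 = 14.442.

14.44 bits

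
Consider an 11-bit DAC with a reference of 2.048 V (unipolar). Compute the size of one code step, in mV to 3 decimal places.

Full-scale span = 2.048 V.
LSB = 2.048 / 2^11 = 2.048 / 2048 = 0.001 V = 1.000 mV.

1.000 mV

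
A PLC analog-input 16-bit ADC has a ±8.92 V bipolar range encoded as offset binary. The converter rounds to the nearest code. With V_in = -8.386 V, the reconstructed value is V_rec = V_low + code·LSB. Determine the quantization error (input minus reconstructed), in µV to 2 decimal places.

-89.36 µV

LSB = 17.84/2^16 = 272.22 µV.
(V_in − V_low)/LSB = (-8.386 − (−8.92))/0.000272217 = 1961.6717 → code 1962 (round).
Code 1962 maps back to (−8.92) + 1962×0.000272217 V = -8.3859106 V.
Difference: -8.93555e-05 V → -89.36 µV.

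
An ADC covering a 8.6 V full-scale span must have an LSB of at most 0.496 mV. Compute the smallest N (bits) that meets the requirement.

15 bits

Number of steps required ≥ 8.6 V / 0.496 mV = 17338.71.
Need 2^N ≥ 17338.71; 2^14 = 16384, 2^15 = 32768.
Minimum N = 15.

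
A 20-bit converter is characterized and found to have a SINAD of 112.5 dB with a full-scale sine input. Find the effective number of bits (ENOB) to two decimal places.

18.40 bits

ENOB = (SINAD − 1.76) / 6.02 = (112.5 − 1.76)/6.02 = 18.395.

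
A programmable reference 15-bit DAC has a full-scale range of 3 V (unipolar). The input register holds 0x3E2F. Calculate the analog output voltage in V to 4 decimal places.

LSB = 3 V / 2^15 = 91.55 µV.
Code 0x3E2F = 15919 decimal.
V_out = 0 + 15919 × 9.15527e-05 V = 1.45743 V.

1.4574 V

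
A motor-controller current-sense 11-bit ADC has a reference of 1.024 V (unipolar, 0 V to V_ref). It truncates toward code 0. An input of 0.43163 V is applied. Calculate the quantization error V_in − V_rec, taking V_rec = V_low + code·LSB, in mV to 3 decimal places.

0.130 mV

Step size: 1.024 V ÷ 2^11 = 0.500 mV.
(0.43163 − 0)/0.0005 = 863.2600; ⌊·⌋ gives code 863.
Reconstructed: 0.4315 V.
Error = 0.43163 − 0.4315 = 0.00013 V = 0.130 mV.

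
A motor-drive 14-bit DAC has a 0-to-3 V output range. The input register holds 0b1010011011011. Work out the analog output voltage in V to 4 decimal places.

0.9776 V

LSB = 3 V / 2^14 = 183.11 µV.
Code 0b1010011011011 = 5339 decimal.
V_out = 0 + 5339 × 0.000183105 V = 0.9776 V.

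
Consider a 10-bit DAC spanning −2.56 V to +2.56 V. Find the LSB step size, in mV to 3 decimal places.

Full-scale span = 5.12 V.
LSB = 5.12 / 2^10 = 5.12 / 1024 = 0.005 V = 5.000 mV.

5.000 mV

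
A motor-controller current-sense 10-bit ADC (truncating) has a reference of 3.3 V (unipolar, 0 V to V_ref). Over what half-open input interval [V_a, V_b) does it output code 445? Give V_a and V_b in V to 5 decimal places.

LSB = 3.3/2^10 = 3.223 mV.
V_a = V_low + 445·LSB = 1.43408 V; V_b = V_low + 446·LSB = 1.4373 V.

[1.43408 V, 1.43730 V)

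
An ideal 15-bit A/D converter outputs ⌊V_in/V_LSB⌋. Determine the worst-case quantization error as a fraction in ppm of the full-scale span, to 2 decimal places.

30.52 ppm

Truncating → worst-case error = 1 LSB = V_FS/2^15, so 1e+06/32768 = 30.5176 ppm of full scale.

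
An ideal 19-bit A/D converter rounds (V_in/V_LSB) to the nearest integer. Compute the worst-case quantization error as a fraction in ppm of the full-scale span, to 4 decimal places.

0.9537 ppm

Rounding → worst-case error = ½ LSB = V_FS/2^20, so 1e+06/1048576 = 0.953674 ppm of full scale.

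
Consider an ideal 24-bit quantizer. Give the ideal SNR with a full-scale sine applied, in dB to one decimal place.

146.2 dB

SNR ≈ 6.02·N + 1.76 dB = 6.02·24 + 1.76 = 146.24 dB.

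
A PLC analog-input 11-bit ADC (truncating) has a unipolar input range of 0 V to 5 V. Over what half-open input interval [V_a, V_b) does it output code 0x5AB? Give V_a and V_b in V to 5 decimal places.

[3.54248 V, 3.54492 V)

LSB = 5/2^11 = 2.441 mV.
Code 0x5AB = 1451 decimal.
V_a = V_low + 1451·LSB = 3.54248 V; V_b = V_low + 1452·LSB = 3.54492 V.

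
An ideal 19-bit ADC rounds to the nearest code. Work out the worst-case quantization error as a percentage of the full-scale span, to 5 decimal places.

Rounding → worst-case error = ½ LSB = V_FS/2^20, so 100/1048576 = 9.53674e-05 % of full scale.

0.00010 %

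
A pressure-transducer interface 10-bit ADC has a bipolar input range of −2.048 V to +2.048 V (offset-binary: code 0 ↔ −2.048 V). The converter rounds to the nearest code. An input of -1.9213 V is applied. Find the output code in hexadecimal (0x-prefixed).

With 1024 levels over 4.096 V, one step is 4.000 mV.
Input sits at 31.675 steps above V_low.
round(31.675) = 32.
In hexadecimal (0x-prefixed): 0x20.

code 0x20 (decimal 32)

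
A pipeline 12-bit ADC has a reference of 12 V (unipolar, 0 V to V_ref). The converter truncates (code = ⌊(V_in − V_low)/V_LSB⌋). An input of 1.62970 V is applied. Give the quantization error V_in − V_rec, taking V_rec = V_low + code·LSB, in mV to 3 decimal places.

Step size: 12 V ÷ 2^12 = 2.930 mV.
Scaled input = 556.2709 LSBs, so code = 556.
Code 556 maps back to 0 + 556×0.00292969 V = 1.6289062 V.
Difference: 0.00079375 V → 0.794 mV.

0.794 mV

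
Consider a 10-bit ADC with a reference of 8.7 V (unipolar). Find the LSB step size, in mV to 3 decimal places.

8.496 mV

Full-scale span = 8.7 V.
LSB = 8.7 / 2^10 = 8.7 / 1024 = 0.00849609 V = 8.496 mV.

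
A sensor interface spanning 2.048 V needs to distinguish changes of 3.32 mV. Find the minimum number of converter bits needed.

Number of steps required ≥ 2.048 V / 3.32 mV = 616.87.
Need 2^N ≥ 616.87; 2^9 = 512, 2^10 = 1024.
Minimum N = 10.

10 bits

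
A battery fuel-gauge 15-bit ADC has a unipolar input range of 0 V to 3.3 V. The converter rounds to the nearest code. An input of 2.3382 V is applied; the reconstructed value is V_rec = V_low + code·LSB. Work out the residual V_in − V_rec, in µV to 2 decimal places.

-38.53 µV

Step size: 3.3 V ÷ 2^15 = 100.71 µV.
(2.3382 − 0)/0.000100708 = 23217.6175; round gives code 23218.
Reconstructed: 2.3382385 V.
V_in − V_rec = -3.85254e-05 V = -38.53 µV.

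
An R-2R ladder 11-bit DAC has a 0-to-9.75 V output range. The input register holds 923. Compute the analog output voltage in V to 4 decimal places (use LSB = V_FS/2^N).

4.3942 V

LSB = 9.75 V / 2^11 = 4.761 mV.
V_out = 0 + 923 × 0.00476074 V = 4.39417 V.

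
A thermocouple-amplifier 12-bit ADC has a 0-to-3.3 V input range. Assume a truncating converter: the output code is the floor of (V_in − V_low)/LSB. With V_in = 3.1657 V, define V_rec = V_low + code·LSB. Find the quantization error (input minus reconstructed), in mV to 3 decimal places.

0.246 mV

One LSB is 3.3 V / 4096 = 0.806 mV.
(3.1657 − 0)/0.000805664 = 3929.3052; ⌊·⌋ gives code 3929.
Reconstructed: 3.1654541 V.
V_in − V_rec = 0.000245898 V = 0.246 mV.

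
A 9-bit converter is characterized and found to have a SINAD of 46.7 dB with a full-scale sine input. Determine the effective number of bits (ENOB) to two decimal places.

7.47 bits

ENOB = (SINAD − 1.76) / 6.02 = (46.7 − 1.76)/6.02 = 7.465.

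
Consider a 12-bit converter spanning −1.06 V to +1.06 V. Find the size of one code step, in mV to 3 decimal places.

0.518 mV

Full-scale span = 2.12 V.
LSB = 2.12 / 2^12 = 2.12 / 4096 = 0.000517578 V = 0.518 mV.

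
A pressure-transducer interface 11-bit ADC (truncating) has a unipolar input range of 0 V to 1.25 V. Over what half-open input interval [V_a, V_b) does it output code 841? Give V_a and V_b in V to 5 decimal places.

LSB = 1.25/2^11 = 0.610 mV.
V_a = V_low + 841·LSB = 0.513306 V; V_b = V_low + 842·LSB = 0.513916 V.

[0.51331 V, 0.51392 V)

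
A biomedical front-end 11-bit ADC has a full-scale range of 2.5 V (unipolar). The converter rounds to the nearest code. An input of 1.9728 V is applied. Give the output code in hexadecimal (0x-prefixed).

code 0x650 (decimal 1616)

LSB = 2.5 V / 2048 = 1.221 mV.
(1.9728 − 0) / 0.0012207 = 1616.118 LSBs.
Round → code 1616.
In hexadecimal (0x-prefixed): 0x650.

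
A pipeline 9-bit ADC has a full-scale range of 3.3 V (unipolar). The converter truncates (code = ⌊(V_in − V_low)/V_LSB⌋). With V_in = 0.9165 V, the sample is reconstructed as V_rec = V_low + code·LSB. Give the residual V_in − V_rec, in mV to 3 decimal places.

Step size: 3.3 V ÷ 2^9 = 6.445 mV.
Scaled input = 142.1964 LSBs, so code = 142.
V_rec = 0 + 142·0.00644531 = 0.91523438 V.
V_in − V_rec = 0.00126563 V = 1.266 mV.

1.266 mV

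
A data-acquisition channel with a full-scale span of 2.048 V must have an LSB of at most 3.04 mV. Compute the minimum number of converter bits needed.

10 bits

Number of steps required ≥ 2.048 V / 3.04 mV = 673.68.
Need 2^N ≥ 673.68; 2^9 = 512, 2^10 = 1024.
Minimum N = 10.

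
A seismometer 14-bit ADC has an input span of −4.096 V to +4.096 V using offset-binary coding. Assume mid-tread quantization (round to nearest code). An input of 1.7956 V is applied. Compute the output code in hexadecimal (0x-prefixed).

code 0x2E07 (decimal 11783)

Full-scale span = 8.192 V; LSB = 8.192/2^14 = 0.500 mV.
(1.7956 − (−4.096)) / 0.0005 = 11783.200 LSBs.
So the output code is 11783.
In hexadecimal (0x-prefixed): 0x2E07.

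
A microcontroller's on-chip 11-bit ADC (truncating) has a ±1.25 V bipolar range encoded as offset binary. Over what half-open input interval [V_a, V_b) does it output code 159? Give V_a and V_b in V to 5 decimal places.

LSB = 2.5/2^11 = 1.221 mV.
V_a = V_low + 159·LSB = -1.05591 V; V_b = V_low + 160·LSB = -1.05469 V.

[-1.05591 V, -1.05469 V)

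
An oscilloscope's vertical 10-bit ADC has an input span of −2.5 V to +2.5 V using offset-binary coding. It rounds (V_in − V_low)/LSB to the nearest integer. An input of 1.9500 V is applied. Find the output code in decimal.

Full-scale span = 5 V; LSB = 5/2^10 = 4.883 mV.
(V_in − V_low)/LSB = (1.9500 − (−2.5)) / 0.00488281 = 911.360.
So the output code is 911.

code 911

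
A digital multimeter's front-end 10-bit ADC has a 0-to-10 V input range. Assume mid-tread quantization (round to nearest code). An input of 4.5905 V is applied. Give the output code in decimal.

Full-scale span = 10 V; LSB = 10/2^10 = 9.766 mV.
Input sits at 470.067 steps above V_low.
So the output code is 470.

code 470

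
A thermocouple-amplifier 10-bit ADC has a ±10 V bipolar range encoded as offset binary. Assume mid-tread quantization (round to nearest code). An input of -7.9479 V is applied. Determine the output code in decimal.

code 105

With 1024 levels over 20 V, one step is 19.531 mV.
(V_in − V_low)/LSB = (-7.9479 − (−10)) / 0.0195312 = 105.068.
So the output code is 105.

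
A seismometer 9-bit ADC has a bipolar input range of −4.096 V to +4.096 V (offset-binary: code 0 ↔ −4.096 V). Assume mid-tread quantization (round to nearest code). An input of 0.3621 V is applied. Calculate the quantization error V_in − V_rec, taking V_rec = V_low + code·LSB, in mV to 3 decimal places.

-5.900 mV

One LSB is 8.192 V / 512 = 16.000 mV.
(V_in − V_low)/LSB = (0.3621 − (−4.096))/0.016 = 278.6313 → code 279 (round).
V_rec = (−4.096) + 279·0.016 = 0.368 V.
V_in − V_rec = -0.0059 V = -5.900 mV.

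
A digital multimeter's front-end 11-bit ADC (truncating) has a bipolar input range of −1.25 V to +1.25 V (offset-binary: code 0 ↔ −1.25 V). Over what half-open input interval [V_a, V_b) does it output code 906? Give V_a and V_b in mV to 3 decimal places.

[-144.043 mV, -142.822 mV)

LSB = 2.5/2^11 = 1.221 mV.
V_a = V_low + 906·LSB = -0.144043 V; V_b = V_low + 907·LSB = -0.142822 V.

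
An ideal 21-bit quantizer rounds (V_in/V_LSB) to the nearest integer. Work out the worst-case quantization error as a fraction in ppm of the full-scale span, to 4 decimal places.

0.2384 ppm

Rounding → worst-case error = ½ LSB = V_FS/2^22, so 1e+06/4194304 = 0.238419 ppm of full scale.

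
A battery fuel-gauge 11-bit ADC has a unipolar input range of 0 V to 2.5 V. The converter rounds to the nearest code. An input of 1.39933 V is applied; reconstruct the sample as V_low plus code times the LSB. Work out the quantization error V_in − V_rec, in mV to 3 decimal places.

0.404 mV

One LSB is 2.5 V / 2048 = 1.221 mV.
(V_in − V_low)/LSB = (1.39933 − 0)/0.0012207 = 1146.3311 → code 1146 (round).
Code 1146 maps back to 0 + 1146×0.0012207 V = 1.3989258 V.
V_in − V_rec = 0.000404219 V = 0.404 mV.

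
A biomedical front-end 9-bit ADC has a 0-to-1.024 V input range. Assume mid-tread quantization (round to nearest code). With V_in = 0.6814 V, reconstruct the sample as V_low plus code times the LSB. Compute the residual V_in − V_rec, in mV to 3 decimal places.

Step size: 1.024 V ÷ 2^9 = 2.000 mV.
(V_in − V_low)/LSB = (0.6814 − 0)/0.002 = 340.7000 → code 341 (round).
V_rec = 0 + 341·0.002 = 0.682 V.
V_in − V_rec = -0.0006 V = -0.600 mV.

-0.600 mV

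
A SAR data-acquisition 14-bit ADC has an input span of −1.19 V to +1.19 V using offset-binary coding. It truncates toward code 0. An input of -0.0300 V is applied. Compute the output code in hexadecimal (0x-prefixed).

code 0x1F31 (decimal 7985)

With 16384 levels over 2.38 V, one step is 145.26 µV.
Input sits at 7985.479 steps above V_low.
So the output code is 7985.
In hexadecimal (0x-prefixed): 0x1F31.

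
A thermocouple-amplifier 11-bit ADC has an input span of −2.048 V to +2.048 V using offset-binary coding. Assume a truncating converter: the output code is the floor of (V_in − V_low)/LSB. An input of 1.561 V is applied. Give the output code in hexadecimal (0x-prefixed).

LSB = 4.096 V / 2048 = 2.000 mV.
(V_in − V_low)/LSB = (1.561 − (−2.048)) / 0.002 = 1804.500.
⌊·⌋(1804.500) = 1804.
In hexadecimal (0x-prefixed): 0x70C.

code 0x70C (decimal 1804)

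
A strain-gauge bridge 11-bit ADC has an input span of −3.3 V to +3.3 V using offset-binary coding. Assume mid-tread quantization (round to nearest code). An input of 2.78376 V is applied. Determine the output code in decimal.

code 1888

LSB = 6.6 V / 2048 = 3.223 mV.
(V_in − V_low)/LSB = (2.78376 − (−3.3)) / 0.00322266 = 1887.809.
So the output code is 1888.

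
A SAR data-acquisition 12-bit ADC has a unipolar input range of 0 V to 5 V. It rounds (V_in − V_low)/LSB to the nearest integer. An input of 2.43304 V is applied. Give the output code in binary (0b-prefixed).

code 0b11111001001 (decimal 1993)

With 4096 levels over 5 V, one step is 1.221 mV.
(V_in − V_low)/LSB = (2.43304 − 0) / 0.0012207 = 1993.146.
So the output code is 1993.
In binary (0b-prefixed): 0b11111001001.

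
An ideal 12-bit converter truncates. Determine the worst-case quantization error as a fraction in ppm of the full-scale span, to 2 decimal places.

Truncating → worst-case error = 1 LSB = V_FS/2^12, so 1e+06/4096 = 244.141 ppm of full scale.

244.14 ppm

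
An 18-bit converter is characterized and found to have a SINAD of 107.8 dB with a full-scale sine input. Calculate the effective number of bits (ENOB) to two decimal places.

17.61 bits

ENOB = (SINAD − 1.76) / 6.02 = (107.8 − 1.76)/6.02 = 17.615.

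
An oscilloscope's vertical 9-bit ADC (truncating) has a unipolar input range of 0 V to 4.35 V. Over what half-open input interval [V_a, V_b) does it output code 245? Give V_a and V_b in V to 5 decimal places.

LSB = 4.35/2^9 = 8.496 mV.
V_a = V_low + 245·LSB = 2.08154 V; V_b = V_low + 246·LSB = 2.09004 V.

[2.08154 V, 2.09004 V)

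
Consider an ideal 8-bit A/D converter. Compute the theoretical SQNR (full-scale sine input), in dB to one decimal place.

49.9 dB

SNR ≈ 6.02·N + 1.76 dB = 6.02·8 + 1.76 = 49.92 dB.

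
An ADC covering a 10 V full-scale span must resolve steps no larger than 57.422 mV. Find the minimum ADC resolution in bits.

8 bits

Number of steps required ≥ 10 V / 57.422 mV = 174.15.
Need 2^N ≥ 174.15; 2^7 = 128, 2^8 = 256.
Minimum N = 8.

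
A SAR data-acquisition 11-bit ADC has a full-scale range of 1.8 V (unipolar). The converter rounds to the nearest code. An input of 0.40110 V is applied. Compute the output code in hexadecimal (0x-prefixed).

code 0x1C8 (decimal 456)

Full-scale span = 1.8 V; LSB = 1.8/2^11 = 0.879 mV.
(0.40110 − 0) / 0.000878906 = 456.363 LSBs.
So the output code is 456.
In hexadecimal (0x-prefixed): 0x1C8.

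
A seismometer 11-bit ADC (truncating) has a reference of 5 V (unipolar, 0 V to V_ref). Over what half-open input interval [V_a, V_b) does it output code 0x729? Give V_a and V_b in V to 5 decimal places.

LSB = 5/2^11 = 2.441 mV.
Code 0x729 = 1833 decimal.
V_a = V_low + 1833·LSB = 4.4751 V; V_b = V_low + 1834·LSB = 4.47754 V.

[4.47510 V, 4.47754 V)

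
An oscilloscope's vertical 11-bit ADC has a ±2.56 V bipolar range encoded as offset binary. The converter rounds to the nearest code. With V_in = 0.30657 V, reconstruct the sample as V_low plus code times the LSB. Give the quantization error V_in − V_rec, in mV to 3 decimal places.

Step size: 5.12 V ÷ 2^11 = 2.500 mV.
Scaled input = 1146.6280 LSBs, so code = 1147.
Code 1147 maps back to (−2.56) + 1147×0.0025 V = 0.3075 V.
V_in − V_rec = -0.00093 V = -0.930 mV.

-0.930 mV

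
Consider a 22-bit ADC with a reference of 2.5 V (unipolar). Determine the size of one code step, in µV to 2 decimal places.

0.60 µV

Full-scale span = 2.5 V.
LSB = 2.5 / 2^22 = 2.5 / 4194304 = 5.96046e-07 V = 0.60 µV.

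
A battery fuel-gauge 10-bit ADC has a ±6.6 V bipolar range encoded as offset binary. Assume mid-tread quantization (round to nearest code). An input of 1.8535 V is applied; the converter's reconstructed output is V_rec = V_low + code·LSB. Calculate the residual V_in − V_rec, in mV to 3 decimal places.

-2.750 mV

Step size: 13.2 V ÷ 2^10 = 12.891 mV.
(1.8535 − (−6.6))/0.0128906 = 655.7867; round gives code 656.
V_rec = (−6.6) + 656·0.0128906 = 1.85625 V.
V_in − V_rec = -0.00275 V = -2.750 mV.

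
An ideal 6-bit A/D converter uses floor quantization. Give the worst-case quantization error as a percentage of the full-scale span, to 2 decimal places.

1.56 %

Truncating → worst-case error = 1 LSB = V_FS/2^6, so 100/64 = 1.5625 % of full scale.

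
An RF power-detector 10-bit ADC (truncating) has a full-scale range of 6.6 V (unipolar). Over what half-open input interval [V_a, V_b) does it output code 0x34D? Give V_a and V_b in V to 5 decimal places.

[5.44629 V, 5.45273 V)

LSB = 6.6/2^10 = 6.445 mV.
Code 0x34D = 845 decimal.
V_a = V_low + 845·LSB = 5.44629 V; V_b = V_low + 846·LSB = 5.45273 V.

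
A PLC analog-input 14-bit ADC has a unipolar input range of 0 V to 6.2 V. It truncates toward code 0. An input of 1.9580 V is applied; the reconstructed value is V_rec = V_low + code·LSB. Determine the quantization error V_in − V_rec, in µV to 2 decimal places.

Step size: 6.2 V ÷ 2^14 = 378.42 µV.
Scaled input = 5174.1729 LSBs, so code = 5174.
Code 5174 maps back to 0 + 5174×0.000378418 V = 1.9579346 V.
Error = 1.9580 − 1.9579346 = 6.54297e-05 V = 65.43 µV.

65.43 µV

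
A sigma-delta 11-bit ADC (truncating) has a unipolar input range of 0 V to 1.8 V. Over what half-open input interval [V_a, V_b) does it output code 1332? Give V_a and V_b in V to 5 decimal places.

LSB = 1.8/2^11 = 0.879 mV.
V_a = V_low + 1332·LSB = 1.1707 V; V_b = V_low + 1333·LSB = 1.17158 V.

[1.17070 V, 1.17158 V)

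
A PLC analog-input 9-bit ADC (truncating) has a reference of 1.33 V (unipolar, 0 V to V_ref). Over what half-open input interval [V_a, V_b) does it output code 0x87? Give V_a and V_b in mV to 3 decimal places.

LSB = 1.33/2^9 = 2.598 mV.
Code 0x87 = 135 decimal.
V_a = V_low + 135·LSB = 0.350684 V; V_b = V_low + 136·LSB = 0.353281 V.

[350.684 mV, 353.281 mV)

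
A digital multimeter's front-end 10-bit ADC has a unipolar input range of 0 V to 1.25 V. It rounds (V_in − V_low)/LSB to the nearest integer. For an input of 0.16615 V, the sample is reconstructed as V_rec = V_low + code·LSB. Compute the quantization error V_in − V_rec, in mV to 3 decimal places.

One LSB is 1.25 V / 1024 = 1.221 mV.
(0.16615 − 0)/0.0012207 = 136.1101; round gives code 136.
Code 136 maps back to 0 + 136×0.0012207 V = 0.16601562 V.
Error = 0.16615 − 0.16601562 = 0.000134375 V = 0.134 mV.

0.134 mV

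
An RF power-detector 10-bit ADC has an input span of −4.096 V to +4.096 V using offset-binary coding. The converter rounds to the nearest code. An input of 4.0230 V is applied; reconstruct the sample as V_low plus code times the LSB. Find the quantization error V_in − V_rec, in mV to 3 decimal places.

Step size: 8.192 V ÷ 2^10 = 8.000 mV.
(V_in − V_low)/LSB = (4.0230 − (−4.096))/0.008 = 1014.8750 → code 1015 (round).
Reconstructed: 4.024 V.
Difference: -0.001 V → -1.000 mV.

-1.000 mV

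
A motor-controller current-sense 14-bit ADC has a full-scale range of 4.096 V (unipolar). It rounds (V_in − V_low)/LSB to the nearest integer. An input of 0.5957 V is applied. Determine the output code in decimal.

code 2383

Full-scale span = 4.096 V; LSB = 4.096/2^14 = 250.00 µV.
(V_in − V_low)/LSB = (0.5957 − 0) / 0.00025 = 2382.800.
Round → code 2383.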